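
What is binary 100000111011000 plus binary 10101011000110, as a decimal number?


100000111011000 + 10101011000110 = 110110010011110 = 27806

27806


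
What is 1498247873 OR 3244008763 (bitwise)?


0b1011001010011010111001011000001 | 0b11000001010110111010010100111011 = 0b11011001010111111111011111111011 = 3646945275

3646945275


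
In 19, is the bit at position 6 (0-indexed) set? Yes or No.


0b10011, bit 6 = 0. No

No


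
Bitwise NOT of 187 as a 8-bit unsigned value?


~0b10111011 = 0b1000100 = 68 (8-bit unsigned)

68


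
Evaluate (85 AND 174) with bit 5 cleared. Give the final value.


Step 1: 85 & 174 = 4
Step 2: 4 & ~(1 << 5) = 4

4


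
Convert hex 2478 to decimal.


2478 hex = 9336 decimal

9336


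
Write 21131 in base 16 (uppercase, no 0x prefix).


21131 = 528B hex

528B


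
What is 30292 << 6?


0b111011001010100 << 6 = 0b111011001010100000000 = 1938688

1938688


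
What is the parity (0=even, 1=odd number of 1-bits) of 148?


0b10010100 has 3 ones => parity 1

1


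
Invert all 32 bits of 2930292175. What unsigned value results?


2930292175 ^ 4294967295 = 1364675120

1364675120


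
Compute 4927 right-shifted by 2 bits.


0b1001100111111 >> 2 = 0b10011001111 = 1231

1231


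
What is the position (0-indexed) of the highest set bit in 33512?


0b1000001011101000. Highest set bit at position 15

15


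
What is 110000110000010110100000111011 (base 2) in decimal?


110000110000010110100000111011 in decimal = 817981499

817981499


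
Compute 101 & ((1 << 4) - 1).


101 & 15 = 5

5


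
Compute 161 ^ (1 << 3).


161 ^ (1 << 3) = 161 ^ 8 = 169

169


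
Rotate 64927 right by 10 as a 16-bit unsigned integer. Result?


Rotate 0b1111110110011111 right by 10 (16-bit) = 0b110011111111111 = 26623

26623


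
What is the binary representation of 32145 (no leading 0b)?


32145 = 111110110010001 in binary

111110110010001


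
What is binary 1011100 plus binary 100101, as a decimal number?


1011100 + 100101 = 10000001 = 129

129


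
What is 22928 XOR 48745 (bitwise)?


0b101100110010000 ^ 0b1011111001101001 = 0b1110011111111001 = 59385

59385


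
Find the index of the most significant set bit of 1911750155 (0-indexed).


0b1110001111100101111111000001011. Highest set bit at position 30

30


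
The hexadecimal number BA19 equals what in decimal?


BA19 hex = 47641 decimal

47641


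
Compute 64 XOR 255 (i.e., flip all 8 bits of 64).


64 ^ 255 = 191

191


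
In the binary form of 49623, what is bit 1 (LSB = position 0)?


0b1100000111010111, position 1 = 1

1


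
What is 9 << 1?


0b1001 << 1 = 0b10010 = 18

18


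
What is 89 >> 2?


0b1011001 >> 2 = 0b10110 = 22

22


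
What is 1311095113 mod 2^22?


1311095113 & 4194303 = 2472265

2472265


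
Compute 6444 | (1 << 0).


6444 | (1 << 0) = 6444 | 1 = 6445

6445


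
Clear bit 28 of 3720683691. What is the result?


3720683691 & ~(1 << 28) = 3452248235

3452248235


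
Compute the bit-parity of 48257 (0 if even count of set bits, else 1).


0b1011110010000001 has 7 ones => parity 1

1


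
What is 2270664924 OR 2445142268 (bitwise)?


0b10000111010101111001100011011100 | 0b10010001101111011110100011111100 = 0b10010111111111111111100011111100 = 2550135036

2550135036


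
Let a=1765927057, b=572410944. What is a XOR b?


1765927057 ^ 572410944 = 1264559313

1264559313


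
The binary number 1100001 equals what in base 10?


1100001 in decimal = 97

97


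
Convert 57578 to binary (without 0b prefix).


57578 = 1110000011101010 in binary

1110000011101010


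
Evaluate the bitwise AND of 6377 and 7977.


0b1100011101001 & 0b1111100101001 = 0b1100000101001 = 6185

6185


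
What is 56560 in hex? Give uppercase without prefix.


56560 = DCF0 hex

DCF0


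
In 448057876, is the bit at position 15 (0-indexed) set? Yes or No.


0b11010101101001101001000010100, bit 15 = 1. Yes

Yes


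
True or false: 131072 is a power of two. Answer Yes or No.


0b100000000000000000. Only one bit set => Yes

Yes


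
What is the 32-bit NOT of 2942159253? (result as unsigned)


~0b10101111010111011100100110010101 = 0b1010000101000100011011001101010 = 1352808042 (32-bit unsigned)

1352808042


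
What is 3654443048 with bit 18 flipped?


3654443048 ^ (1 << 18) = 3654443048 ^ 262144 = 3654705192

3654705192


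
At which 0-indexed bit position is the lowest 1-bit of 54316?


0b1101010000101100. Lowest set bit at position 2

2


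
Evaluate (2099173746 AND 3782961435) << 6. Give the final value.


Step 1: 2099173746 & 3782961435 = 1629112594
Step 2: 1629112594 << 6 = 104263206016

104263206016


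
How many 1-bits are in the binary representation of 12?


0b1100 has 2 set bits

2


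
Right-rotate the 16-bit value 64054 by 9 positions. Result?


Rotate 0b1111101000110110 right by 9 (16-bit) = 0b1101101111101 = 7037

7037


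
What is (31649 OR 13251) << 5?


Step 1: 31649 | 13251 = 31715
Step 2: 31715 << 5 = 1014880

1014880


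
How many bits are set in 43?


0b101011 has 4 set bits

4


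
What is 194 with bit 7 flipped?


194 ^ (1 << 7) = 194 ^ 128 = 66

66


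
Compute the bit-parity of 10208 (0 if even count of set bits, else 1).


0b10011111100000 has 7 ones => parity 1

1


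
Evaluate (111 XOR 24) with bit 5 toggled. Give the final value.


Step 1: 111 ^ 24 = 119
Step 2: 119 ^ (1 << 5) = 119 ^ 32 = 87

87


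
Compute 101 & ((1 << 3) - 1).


101 & 7 = 5

5


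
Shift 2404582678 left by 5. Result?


0b10001111010100110000010100010110 << 5 = 0b1000111101010011000001010001011000000 = 76946645696

76946645696


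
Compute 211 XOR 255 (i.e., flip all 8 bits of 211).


211 ^ 255 = 44

44


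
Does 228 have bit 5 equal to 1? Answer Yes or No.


0b11100100, bit 5 = 1. Yes

Yes


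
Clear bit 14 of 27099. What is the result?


27099 & ~(1 << 14) = 10715

10715


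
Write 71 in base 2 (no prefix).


71 = 1000111 in binary

1000111


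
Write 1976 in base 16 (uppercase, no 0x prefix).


1976 = 7B8 hex

7B8


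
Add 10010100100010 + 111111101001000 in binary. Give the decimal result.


10010100100010 + 111111101001000 = 1010010001101010 = 42090

42090


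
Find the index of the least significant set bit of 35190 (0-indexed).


0b1000100101110110. Lowest set bit at position 1

1


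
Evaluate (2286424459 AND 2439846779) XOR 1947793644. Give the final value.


Step 1: 2286424459 & 2439846779 = 2152206603
Step 2: 2152206603 ^ 1947793644 = 4098943463

4098943463


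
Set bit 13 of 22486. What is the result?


22486 | (1 << 13) = 22486 | 8192 = 30678

30678


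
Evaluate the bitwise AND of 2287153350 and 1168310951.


0b10001000010100110011000011000110 & 0b1000101101000110000001010100111 = 0b110000000010000110 = 196742

196742


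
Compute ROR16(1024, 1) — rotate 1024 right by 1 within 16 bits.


Rotate 0b10000000000 right by 1 (16-bit) = 0b1000000000 = 512

512


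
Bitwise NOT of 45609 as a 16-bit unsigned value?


~0b1011001000101001 = 0b100110111010110 = 19926 (16-bit unsigned)

19926


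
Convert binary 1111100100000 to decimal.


1111100100000 in decimal = 7968

7968


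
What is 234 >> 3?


0b11101010 >> 3 = 0b11101 = 29

29


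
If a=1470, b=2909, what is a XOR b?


1470 ^ 2909 = 3811

3811


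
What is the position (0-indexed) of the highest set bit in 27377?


0b110101011110001. Highest set bit at position 14

14


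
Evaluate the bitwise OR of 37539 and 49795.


0b1001001010100011 | 0b1100001010000011 = 0b1101001010100011 = 53923

53923


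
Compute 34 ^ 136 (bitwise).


0b100010 ^ 0b10001000 = 0b10101010 = 170

170


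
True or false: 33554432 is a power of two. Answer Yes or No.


0b10000000000000000000000000. Only one bit set => Yes

Yes


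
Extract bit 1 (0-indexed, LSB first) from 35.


0b100011, position 1 = 1

1


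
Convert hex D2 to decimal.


D2 hex = 210 decimal

210


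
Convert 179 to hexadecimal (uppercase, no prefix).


179 = B3 hex

B3


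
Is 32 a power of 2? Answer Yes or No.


0b100000. Only one bit set => Yes

Yes


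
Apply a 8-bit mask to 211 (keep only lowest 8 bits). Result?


211 & 255 = 211

211


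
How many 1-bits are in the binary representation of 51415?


0b1100100011010111 has 9 set bits

9


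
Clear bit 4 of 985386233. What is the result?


985386233 & ~(1 << 4) = 985386217

985386217


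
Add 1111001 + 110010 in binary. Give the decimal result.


1111001 + 110010 = 10101011 = 171

171


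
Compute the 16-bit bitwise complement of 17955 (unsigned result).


~0b100011000100011 = 0b1011100111011100 = 47580 (16-bit unsigned)

47580


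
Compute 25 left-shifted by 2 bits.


0b11001 << 2 = 0b1100100 = 100

100


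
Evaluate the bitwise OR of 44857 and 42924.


0b1010111100111001 | 0b1010011110101100 = 0b1010111110111101 = 44989

44989


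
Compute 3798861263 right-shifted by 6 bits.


0b11100010011011100000010111001111 >> 6 = 0b11100010011011100000010111 = 59357207

59357207


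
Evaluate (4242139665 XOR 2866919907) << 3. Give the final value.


Step 1: 4242139665 ^ 2866919907 = 1446532082
Step 2: 1446532082 << 3 = 11572256656

11572256656


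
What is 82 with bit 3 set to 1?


82 | (1 << 3) = 82 | 8 = 90

90


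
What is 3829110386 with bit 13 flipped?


3829110386 ^ (1 << 13) = 3829110386 ^ 8192 = 3829118578

3829118578


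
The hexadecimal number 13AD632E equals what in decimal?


13AD632E hex = 330130222 decimal

330130222


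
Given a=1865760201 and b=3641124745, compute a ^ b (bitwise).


1865760201 ^ 3641124745 = 3056736832

3056736832


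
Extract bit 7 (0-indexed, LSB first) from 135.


0b10000111, position 7 = 1

1


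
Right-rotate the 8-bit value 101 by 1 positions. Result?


Rotate 0b1100101 right by 1 (8-bit) = 0b10110010 = 178

178


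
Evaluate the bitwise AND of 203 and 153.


0b11001011 & 0b10011001 = 0b10001001 = 137

137


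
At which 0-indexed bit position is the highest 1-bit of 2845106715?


0b10101001100101001110001000011011. Highest set bit at position 31

31


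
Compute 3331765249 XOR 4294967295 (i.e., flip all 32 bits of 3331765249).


3331765249 ^ 4294967295 = 963202046

963202046


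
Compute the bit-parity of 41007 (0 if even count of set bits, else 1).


0b1010000000101111 has 7 ones => parity 1

1


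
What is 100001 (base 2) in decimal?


100001 in decimal = 33

33


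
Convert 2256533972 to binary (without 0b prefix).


2256533972 = 10000110011111111111100111010100 in binary

10000110011111111111100111010100


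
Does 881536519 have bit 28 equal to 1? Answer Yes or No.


0b110100100010110010111000000111, bit 28 = 1. Yes

Yes


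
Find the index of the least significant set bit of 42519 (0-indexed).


0b1010011000010111. Lowest set bit at position 0

0


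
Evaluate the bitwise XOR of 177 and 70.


0b10110001 ^ 0b1000110 = 0b11110111 = 247

247


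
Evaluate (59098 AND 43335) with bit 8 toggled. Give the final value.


Step 1: 59098 & 43335 = 41026
Step 2: 41026 ^ (1 << 8) = 41026 ^ 256 = 41282

41282


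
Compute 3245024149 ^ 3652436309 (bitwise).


0b11000001011010110010001110010101 ^ 0b11011001101100111100000101010101 = 0b11000110110001110001011000000 = 416867008

416867008


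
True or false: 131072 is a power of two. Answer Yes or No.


0b100000000000000000. Only one bit set => Yes

Yes


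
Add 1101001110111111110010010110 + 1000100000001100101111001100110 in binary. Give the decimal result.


1101001110111111110010010110 + 1000100000001100101111001100110 = 1010001010000100101101011111100 = 1363303164

1363303164


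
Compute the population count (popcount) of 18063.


0b100011010001111 has 8 set bits

8


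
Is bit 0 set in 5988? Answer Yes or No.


0b1011101100100, bit 0 = 0. No

No


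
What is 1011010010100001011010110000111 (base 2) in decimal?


1011010010100001011010110000111 in decimal = 1515238791

1515238791


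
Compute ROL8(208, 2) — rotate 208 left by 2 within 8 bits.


Rotate 0b11010000 left by 2 (8-bit) = 0b1000011 = 67

67


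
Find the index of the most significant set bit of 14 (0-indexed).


0b1110. Highest set bit at position 3

3


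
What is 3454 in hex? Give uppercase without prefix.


3454 = D7E hex

D7E


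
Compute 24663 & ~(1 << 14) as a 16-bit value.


24663 & ~(1 << 14) = 8279

8279


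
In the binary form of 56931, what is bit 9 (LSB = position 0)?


0b1101111001100011, position 9 = 1

1


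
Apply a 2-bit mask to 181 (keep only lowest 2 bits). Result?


181 & 3 = 1

1


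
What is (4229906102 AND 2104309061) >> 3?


Step 1: 4229906102 & 2104309061 = 2081240068
Step 2: 2081240068 >> 3 = 260155008

260155008


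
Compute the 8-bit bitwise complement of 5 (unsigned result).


~0b101 = 0b11111010 = 250 (8-bit unsigned)

250


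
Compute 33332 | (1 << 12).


33332 | (1 << 12) = 33332 | 4096 = 37428

37428


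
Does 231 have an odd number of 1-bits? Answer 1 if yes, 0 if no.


0b11100111 has 6 ones => parity 0

0


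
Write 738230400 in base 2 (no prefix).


738230400 = 101100000000001000000010000000 in binary

101100000000001000000010000000


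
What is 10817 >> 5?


0b10101001000001 >> 5 = 0b101010010 = 338

338


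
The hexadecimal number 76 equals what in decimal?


76 hex = 118 decimal

118


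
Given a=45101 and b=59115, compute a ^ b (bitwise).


45101 ^ 59115 = 22214

22214


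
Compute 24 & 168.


0b11000 & 0b10101000 = 0b1000 = 8

8


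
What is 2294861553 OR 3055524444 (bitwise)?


0b10001000110010001100111011110001 | 0b10110110000111111001101001011100 = 0b10111110110111111101111011111101 = 3202342653

3202342653


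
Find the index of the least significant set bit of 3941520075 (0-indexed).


0b11101010111011101101001011001011. Lowest set bit at position 0

0


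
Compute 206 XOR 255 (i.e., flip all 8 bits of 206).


206 ^ 255 = 49

49


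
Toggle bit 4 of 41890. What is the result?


41890 ^ (1 << 4) = 41890 ^ 16 = 41906

41906


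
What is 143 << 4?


0b10001111 << 4 = 0b100011110000 = 2288

2288


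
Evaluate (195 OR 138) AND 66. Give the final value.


Step 1: 195 | 138 = 203
Step 2: 203 & 66 = 66

66


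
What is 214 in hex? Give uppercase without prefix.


214 = D6 hex

D6


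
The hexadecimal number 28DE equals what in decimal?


28DE hex = 10462 decimal

10462


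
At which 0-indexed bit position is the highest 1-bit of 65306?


0b1111111100011010. Highest set bit at position 15

15


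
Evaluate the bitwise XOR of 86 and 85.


0b1010110 ^ 0b1010101 = 0b11 = 3

3


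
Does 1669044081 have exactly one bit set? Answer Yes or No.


0b1100011011110111001011101110001. Multiple bits set => No

No


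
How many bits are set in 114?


0b1110010 has 4 set bits

4


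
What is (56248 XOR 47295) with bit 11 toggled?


Step 1: 56248 ^ 47295 = 25351
Step 2: 25351 ^ (1 << 11) = 25351 ^ 2048 = 27399

27399


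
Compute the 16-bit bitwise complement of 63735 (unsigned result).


~0b1111100011110111 = 0b11100001000 = 1800 (16-bit unsigned)

1800


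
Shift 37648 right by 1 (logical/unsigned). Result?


0b1001001100010000 >> 1 = 0b100100110001000 = 18824

18824


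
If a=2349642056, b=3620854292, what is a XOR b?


2349642056 ^ 3620854292 = 1541237596

1541237596


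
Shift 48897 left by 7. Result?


0b1011111100000001 << 7 = 0b10111111000000010000000 = 6258816

6258816


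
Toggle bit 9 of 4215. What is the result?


4215 ^ (1 << 9) = 4215 ^ 512 = 4727

4727


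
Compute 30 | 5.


0b11110 | 0b101 = 0b11111 = 31

31


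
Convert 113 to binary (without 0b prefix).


113 = 1110001 in binary

1110001


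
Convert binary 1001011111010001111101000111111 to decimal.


1001011111010001111101000111111 in decimal = 1273559615

1273559615


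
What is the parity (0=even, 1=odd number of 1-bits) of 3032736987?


0b10110100110000111110010011011011 has 18 ones => parity 0

0


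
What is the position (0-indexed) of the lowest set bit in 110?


0b1101110. Lowest set bit at position 1

1


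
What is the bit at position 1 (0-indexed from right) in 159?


0b10011111, position 1 = 1

1


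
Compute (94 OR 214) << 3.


Step 1: 94 | 214 = 222
Step 2: 222 << 3 = 1776

1776


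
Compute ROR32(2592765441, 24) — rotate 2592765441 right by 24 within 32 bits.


Rotate 0b10011010100010100111011000000001 right by 24 (32-bit) = 0b10001010011101100000000110011010 = 2322989466

2322989466


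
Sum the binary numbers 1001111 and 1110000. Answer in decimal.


1001111 + 1110000 = 10111111 = 191

191


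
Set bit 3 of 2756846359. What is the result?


2756846359 | (1 << 3) = 2756846359 | 8 = 2756846367

2756846367


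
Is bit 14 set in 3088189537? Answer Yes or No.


0b10111000000100100000100001100001, bit 14 = 0. No

No


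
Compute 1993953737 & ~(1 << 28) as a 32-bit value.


1993953737 & ~(1 << 28) = 1725518281

1725518281


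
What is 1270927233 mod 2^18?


1270927233 & 262143 = 53121

53121


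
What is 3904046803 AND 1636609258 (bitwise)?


0b11101000101100110000011011010011 & 0b1100001100011001010110011101010 = 0b1100000100000000000010011000010 = 1619002562

1619002562


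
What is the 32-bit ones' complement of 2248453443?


2248453443 ^ 4294967295 = 2046513852

2046513852


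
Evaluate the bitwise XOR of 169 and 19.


0b10101001 ^ 0b10011 = 0b10111010 = 186

186


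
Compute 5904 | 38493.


0b1011100010000 | 0b1001011001011101 = 0b1001011101011101 = 38749

38749


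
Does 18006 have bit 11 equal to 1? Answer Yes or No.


0b100011001010110, bit 11 = 0. No

No


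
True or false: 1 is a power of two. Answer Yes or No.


0b1. Only one bit set => Yes

Yes


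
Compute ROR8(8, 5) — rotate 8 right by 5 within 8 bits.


Rotate 0b1000 right by 5 (8-bit) = 0b1000000 = 64

64


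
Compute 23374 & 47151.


0b101101101001110 & 0b1011100000101111 = 0b1100000001110 = 6158

6158


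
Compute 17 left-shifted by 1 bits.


0b10001 << 1 = 0b100010 = 34

34


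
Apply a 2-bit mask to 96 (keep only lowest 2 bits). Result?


96 & 3 = 0

0


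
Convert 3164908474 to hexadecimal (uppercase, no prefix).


3164908474 = BCA4ABBA hex

BCA4ABBA


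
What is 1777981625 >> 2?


0b1101001111110011101100010111001 >> 2 = 0b11010011111100111011000101110 = 444495406

444495406


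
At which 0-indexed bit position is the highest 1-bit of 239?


0b11101111. Highest set bit at position 7

7


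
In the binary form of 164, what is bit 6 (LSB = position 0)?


0b10100100, position 6 = 0

0


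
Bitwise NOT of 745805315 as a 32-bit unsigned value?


~0b101100011101000001011000000011 = 0b11010011100010111110100111111100 = 3549161980 (32-bit unsigned)

3549161980


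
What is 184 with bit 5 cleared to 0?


184 & ~(1 << 5) = 152

152


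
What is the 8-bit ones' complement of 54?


54 ^ 255 = 201

201


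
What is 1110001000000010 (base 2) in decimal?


1110001000000010 in decimal = 57858

57858


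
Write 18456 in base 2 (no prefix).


18456 = 100100000011000 in binary

100100000011000


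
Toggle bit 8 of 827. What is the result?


827 ^ (1 << 8) = 827 ^ 256 = 571

571


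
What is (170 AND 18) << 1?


Step 1: 170 & 18 = 2
Step 2: 2 << 1 = 4

4


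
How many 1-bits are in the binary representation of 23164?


0b101101001111100 has 9 set bits

9


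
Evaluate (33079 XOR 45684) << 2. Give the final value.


Step 1: 33079 ^ 45684 = 13123
Step 2: 13123 << 2 = 52492

52492


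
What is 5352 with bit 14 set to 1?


5352 | (1 << 14) = 5352 | 16384 = 21736

21736


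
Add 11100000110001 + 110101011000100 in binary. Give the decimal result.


11100000110001 + 110101011000100 = 1010001011110101 = 41717

41717


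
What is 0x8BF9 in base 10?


8BF9 hex = 35833 decimal

35833


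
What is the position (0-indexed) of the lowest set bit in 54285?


0b1101010000001101. Lowest set bit at position 0

0


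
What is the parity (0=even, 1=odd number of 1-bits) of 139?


0b10001011 has 4 ones => parity 0

0


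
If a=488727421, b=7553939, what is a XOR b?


488727421 ^ 7553939 = 491921646

491921646


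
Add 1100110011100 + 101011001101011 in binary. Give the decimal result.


1100110011100 + 101011001101011 = 111000000000111 = 28679

28679


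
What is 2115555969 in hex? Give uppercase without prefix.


2115555969 = 7E18D281 hex

7E18D281


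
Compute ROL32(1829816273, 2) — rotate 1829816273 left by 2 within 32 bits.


Rotate 0b1101101000100001100011111010001 left by 2 (32-bit) = 0b10110100010000110001111101000101 = 3024297797

3024297797


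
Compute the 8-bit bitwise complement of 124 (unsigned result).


~0b1111100 = 0b10000011 = 131 (8-bit unsigned)

131


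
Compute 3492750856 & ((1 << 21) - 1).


3492750856 & 2097151 = 992776

992776


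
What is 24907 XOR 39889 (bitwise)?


0b110000101001011 ^ 0b1001101111010001 = 0b1111101010011010 = 64154

64154


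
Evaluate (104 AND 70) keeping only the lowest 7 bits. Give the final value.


Step 1: 104 & 70 = 64
Step 2: 64 & 127 = 64

64


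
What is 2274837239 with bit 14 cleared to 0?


2274837239 & ~(1 << 14) = 2274820855

2274820855


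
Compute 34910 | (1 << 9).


34910 | (1 << 9) = 34910 | 512 = 35422

35422


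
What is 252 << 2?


0b11111100 << 2 = 0b1111110000 = 1008

1008


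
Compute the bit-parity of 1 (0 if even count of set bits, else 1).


0b1 has 1 ones => parity 1

1


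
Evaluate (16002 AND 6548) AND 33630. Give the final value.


Step 1: 16002 & 6548 = 6272
Step 2: 6272 & 33630 = 0

0


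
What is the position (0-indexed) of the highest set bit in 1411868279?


0b1010100001001110110011001110111. Highest set bit at position 30

30


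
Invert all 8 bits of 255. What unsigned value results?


255 ^ 255 = 0

0


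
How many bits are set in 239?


0b11101111 has 7 set bits

7


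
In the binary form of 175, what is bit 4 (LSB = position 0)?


0b10101111, position 4 = 0

0


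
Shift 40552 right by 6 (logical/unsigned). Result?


0b1001111001101000 >> 6 = 0b1001111001 = 633

633


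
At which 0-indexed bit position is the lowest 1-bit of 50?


0b110010. Lowest set bit at position 1

1


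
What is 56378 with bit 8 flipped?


56378 ^ (1 << 8) = 56378 ^ 256 = 56634

56634


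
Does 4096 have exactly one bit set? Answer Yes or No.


0b1000000000000. Only one bit set => Yes

Yes


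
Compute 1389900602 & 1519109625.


0b1010010110110000011001100111010 & 0b1011010100010111100010111111001 = 0b1010010100010000000000100111000 = 1384644920

1384644920


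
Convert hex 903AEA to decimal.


903AEA hex = 9452266 decimal

9452266


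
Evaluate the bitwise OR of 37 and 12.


0b100101 | 0b1100 = 0b101101 = 45

45


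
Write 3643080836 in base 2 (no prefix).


3643080836 = 11011001001001010000000010000100 in binary

11011001001001010000000010000100


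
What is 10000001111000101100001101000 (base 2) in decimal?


10000001111000101100001101000 in decimal = 272390248

272390248


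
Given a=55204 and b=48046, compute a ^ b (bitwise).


55204 ^ 48046 = 27658

27658


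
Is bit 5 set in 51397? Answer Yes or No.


0b1100100011000101, bit 5 = 0. No

No


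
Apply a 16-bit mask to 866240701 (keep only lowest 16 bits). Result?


866240701 & 65535 = 51389

51389


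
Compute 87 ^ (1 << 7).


87 ^ (1 << 7) = 87 ^ 128 = 215

215


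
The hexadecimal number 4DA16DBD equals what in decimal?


4DA16DBD hex = 1302425021 decimal

1302425021


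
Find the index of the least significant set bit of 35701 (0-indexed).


0b1000101101110101. Lowest set bit at position 0

0


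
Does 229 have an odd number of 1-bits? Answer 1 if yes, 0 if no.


0b11100101 has 5 ones => parity 1

1


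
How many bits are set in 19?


0b10011 has 3 set bits

3


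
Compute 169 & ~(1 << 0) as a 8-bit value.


169 & ~(1 << 0) = 168

168


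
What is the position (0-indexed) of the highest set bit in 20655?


0b101000010101111. Highest set bit at position 14

14


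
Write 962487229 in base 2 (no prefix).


962487229 = 111001010111100110001110111101 in binary

111001010111100110001110111101


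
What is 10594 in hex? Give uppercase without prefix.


10594 = 2962 hex

2962


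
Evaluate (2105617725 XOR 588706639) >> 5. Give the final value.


Step 1: 2105617725 ^ 588706639 = 1587011186
Step 2: 1587011186 >> 5 = 49594099

49594099


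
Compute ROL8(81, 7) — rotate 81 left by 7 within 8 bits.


Rotate 0b1010001 left by 7 (8-bit) = 0b10101000 = 168

168


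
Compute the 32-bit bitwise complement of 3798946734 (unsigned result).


~0b11100010011011110101001110101110 = 0b11101100100001010110001010001 = 496020561 (32-bit unsigned)

496020561


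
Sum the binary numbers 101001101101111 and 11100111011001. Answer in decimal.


101001101101111 + 11100111011001 = 1000110101001000 = 36168

36168


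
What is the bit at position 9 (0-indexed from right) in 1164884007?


0b1000101011011101011100000100111, position 9 = 0

0


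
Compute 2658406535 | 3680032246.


0b10011110011101000001000010000111 | 0b11011011010110001101010111110110 = 0b11011111011111001101010111110111 = 3749500407

3749500407


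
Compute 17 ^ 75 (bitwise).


0b10001 ^ 0b1001011 = 0b1011010 = 90

90


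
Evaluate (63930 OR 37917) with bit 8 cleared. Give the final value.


Step 1: 63930 | 37917 = 64959
Step 2: 64959 & ~(1 << 8) = 64703

64703


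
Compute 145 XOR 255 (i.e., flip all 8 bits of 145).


145 ^ 255 = 110

110


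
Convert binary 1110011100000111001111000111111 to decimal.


1110011100000111001111000111111 in decimal = 1938005567

1938005567


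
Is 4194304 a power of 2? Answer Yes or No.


0b10000000000000000000000. Only one bit set => Yes

Yes


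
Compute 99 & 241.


0b1100011 & 0b11110001 = 0b1100001 = 97

97


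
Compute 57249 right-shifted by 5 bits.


0b1101111110100001 >> 5 = 0b11011111101 = 1789

1789


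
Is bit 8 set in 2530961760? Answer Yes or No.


0b10010110110110110110100101100000, bit 8 = 1. Yes

Yes


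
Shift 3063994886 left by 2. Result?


0b10110110101000001101101000000110 << 2 = 0b1011011010100000110110100000011000 = 12255979544

12255979544


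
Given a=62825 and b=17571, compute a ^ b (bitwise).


62825 ^ 17571 = 45514

45514


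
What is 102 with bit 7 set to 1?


102 | (1 << 7) = 102 | 128 = 230

230


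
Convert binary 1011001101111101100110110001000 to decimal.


1011001101111101100110110001000 in decimal = 1505676680

1505676680


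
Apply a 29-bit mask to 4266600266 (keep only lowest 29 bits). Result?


4266600266 & 536870911 = 508503882

508503882


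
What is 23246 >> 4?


0b101101011001110 >> 4 = 0b10110101100 = 1452

1452


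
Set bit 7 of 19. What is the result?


19 | (1 << 7) = 19 | 128 = 147

147


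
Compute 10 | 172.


0b1010 | 0b10101100 = 0b10101110 = 174

174


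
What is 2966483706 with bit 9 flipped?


2966483706 ^ (1 << 9) = 2966483706 ^ 512 = 2966483194

2966483194


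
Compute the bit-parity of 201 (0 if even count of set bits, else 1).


0b11001001 has 4 ones => parity 0

0


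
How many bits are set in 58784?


0b1110010110100000 has 7 set bits

7


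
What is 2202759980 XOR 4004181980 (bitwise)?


0b10000011010010110111001100101100 ^ 0b11101110101010101111011111011100 = 0b1101101111000011000010011110000 = 1843496176

1843496176


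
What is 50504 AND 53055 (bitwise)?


0b1100010101001000 & 0b1100111100111111 = 0b1100010100001000 = 50440

50440


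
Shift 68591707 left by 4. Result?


0b100000101101010000001011011 << 4 = 0b1000001011010100000010110110000 = 1097467312

1097467312


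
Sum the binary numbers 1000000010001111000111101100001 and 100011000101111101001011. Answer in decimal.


1000000010001111000111101100001 + 100011000101111101001011 = 1000000110100111110111010101100 = 1087631020

1087631020


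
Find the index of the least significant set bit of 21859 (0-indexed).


0b101010101100011. Lowest set bit at position 0

0


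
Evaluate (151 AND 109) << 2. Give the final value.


Step 1: 151 & 109 = 5
Step 2: 5 << 2 = 20

20


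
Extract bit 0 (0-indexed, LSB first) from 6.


0b110, position 0 = 0

0


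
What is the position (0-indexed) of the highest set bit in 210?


0b11010010. Highest set bit at position 7

7


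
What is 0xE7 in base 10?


E7 hex = 231 decimal

231


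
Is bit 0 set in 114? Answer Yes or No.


0b1110010, bit 0 = 0. No

No


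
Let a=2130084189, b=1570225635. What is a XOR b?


2130084189 ^ 1570225635 = 593575102

593575102


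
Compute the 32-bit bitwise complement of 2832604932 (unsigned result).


~0b10101000110101100001111100000100 = 0b1010111001010011110000011111011 = 1462362363 (32-bit unsigned)

1462362363


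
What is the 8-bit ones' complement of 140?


140 ^ 255 = 115

115


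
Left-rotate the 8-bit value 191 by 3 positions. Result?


Rotate 0b10111111 left by 3 (8-bit) = 0b11111101 = 253

253


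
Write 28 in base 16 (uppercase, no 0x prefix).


28 = 1C hex

1C


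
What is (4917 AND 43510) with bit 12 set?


Step 1: 4917 & 43510 = 308
Step 2: 308 | (1 << 12) = 308 | 4096 = 4404

4404


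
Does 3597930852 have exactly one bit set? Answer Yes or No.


0b11010110011101000001000101100100. Multiple bits set => No

No


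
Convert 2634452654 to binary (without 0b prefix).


2634452654 = 10011101000001101000111010101110 in binary

10011101000001101000111010101110


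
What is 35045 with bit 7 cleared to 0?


35045 & ~(1 << 7) = 34917

34917


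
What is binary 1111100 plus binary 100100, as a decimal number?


1111100 + 100100 = 10100000 = 160

160


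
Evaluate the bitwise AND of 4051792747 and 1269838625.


0b11110001100000010111001101101011 & 0b1001011101100000011001100100001 = 0b1000001100000000011001100100001 = 1098920737

1098920737


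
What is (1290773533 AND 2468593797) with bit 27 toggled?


Step 1: 1290773533 & 2468593797 = 2326533
Step 2: 2326533 ^ (1 << 27) = 2326533 ^ 134217728 = 136544261

136544261


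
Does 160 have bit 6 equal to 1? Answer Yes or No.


0b10100000, bit 6 = 0. No

No


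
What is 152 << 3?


0b10011000 << 3 = 0b10011000000 = 1216

1216


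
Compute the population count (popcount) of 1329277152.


0b1001111001110110010100011100000 has 15 set bits

15


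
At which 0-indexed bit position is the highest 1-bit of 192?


0b11000000. Highest set bit at position 7

7


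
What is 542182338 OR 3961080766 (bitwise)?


0b100000010100010000101111000010 | 0b11101100000110010100101110111110 = 0b11101100010110010100101111111110 = 3965275134

3965275134


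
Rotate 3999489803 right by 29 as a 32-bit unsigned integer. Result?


Rotate 0b11101110011000110101111100001011 right by 29 (32-bit) = 0b1110011000110101111100001011111 = 1931147359

1931147359


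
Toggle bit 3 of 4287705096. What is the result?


4287705096 ^ (1 << 3) = 4287705096 ^ 8 = 4287705088

4287705088


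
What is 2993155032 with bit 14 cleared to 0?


2993155032 & ~(1 << 14) = 2993138648

2993138648


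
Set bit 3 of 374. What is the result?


374 | (1 << 3) = 374 | 8 = 382

382


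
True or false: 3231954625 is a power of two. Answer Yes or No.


0b11000000101000111011011011000001. Multiple bits set => No

No


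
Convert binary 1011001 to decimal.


1011001 in decimal = 89

89


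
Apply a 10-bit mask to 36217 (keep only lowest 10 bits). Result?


36217 & 1023 = 377

377


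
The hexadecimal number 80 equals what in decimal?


80 hex = 128 decimal

128


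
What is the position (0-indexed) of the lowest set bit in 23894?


0b101110101010110. Lowest set bit at position 1

1


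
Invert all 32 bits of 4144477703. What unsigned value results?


4144477703 ^ 4294967295 = 150489592

150489592


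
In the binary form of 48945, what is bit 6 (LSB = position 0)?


0b1011111100110001, position 6 = 0

0


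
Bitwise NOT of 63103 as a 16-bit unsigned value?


~0b1111011001111111 = 0b100110000000 = 2432 (16-bit unsigned)

2432


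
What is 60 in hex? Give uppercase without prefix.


60 = 3C hex

3C


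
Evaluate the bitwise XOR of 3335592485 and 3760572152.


0b11000110110100010001101000100101 ^ 0b11100000001001011100011011111000 = 0b100110111101001101110011011101 = 653581533

653581533


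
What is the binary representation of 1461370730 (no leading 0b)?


1461370730 = 1010111000110101011111101101010 in binary

1010111000110101011111101101010


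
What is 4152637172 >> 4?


0b11110111100001000011011011110100 >> 4 = 0b1111011110000100001101101111 = 259539823

259539823


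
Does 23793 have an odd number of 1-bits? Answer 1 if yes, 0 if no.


0b101110011110001 has 9 ones => parity 1

1


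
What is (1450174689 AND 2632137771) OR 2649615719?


Step 1: 1450174689 & 2632137771 = 342042657
Step 2: 342042657 | 2649615719 = 2649746791

2649746791


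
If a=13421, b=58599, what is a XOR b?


13421 ^ 58599 = 53386

53386


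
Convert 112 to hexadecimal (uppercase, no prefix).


112 = 70 hex

70


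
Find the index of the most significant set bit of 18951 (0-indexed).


0b100101000000111. Highest set bit at position 14

14


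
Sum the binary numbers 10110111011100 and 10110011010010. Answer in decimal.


10110111011100 + 10110011010010 = 101101010101110 = 23214

23214


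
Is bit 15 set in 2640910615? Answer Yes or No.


0b10011101011010010001100100010111, bit 15 = 0. No

No


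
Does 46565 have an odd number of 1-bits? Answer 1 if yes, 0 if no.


0b1011010111100101 has 10 ones => parity 0

0


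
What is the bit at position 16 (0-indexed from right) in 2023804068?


0b1111000101000001100110010100100, position 16 = 0

0


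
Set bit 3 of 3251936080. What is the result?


3251936080 | (1 << 3) = 3251936080 | 8 = 3251936088

3251936088


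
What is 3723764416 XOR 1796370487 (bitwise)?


0b11011101111101000010001011000000 ^ 0b1101011000100100111000000110111 = 0b10110110111001100101001011110111 = 3068547831

3068547831


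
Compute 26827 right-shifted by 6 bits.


0b110100011001011 >> 6 = 0b110100011 = 419

419


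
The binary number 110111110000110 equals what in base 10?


110111110000110 in decimal = 28550

28550


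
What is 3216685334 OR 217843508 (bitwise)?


0b10111111101110101011100100010110 | 0b1100111111000000011100110100 = 0b10111111111111101011111100110110 = 3221143350

3221143350


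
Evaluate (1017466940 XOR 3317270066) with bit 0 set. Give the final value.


Step 1: 1017466940 ^ 3317270066 = 4179416590
Step 2: 4179416590 | (1 << 0) = 4179416590 | 1 = 4179416591

4179416591


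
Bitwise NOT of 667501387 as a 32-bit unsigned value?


~0b100111110010010100001101001011 = 0b11011000001101101011110010110100 = 3627465908 (32-bit unsigned)

3627465908


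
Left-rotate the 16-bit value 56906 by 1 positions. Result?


Rotate 0b1101111001001010 left by 1 (16-bit) = 0b1011110010010101 = 48277

48277


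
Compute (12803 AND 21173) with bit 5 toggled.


Step 1: 12803 & 21173 = 4609
Step 2: 4609 ^ (1 << 5) = 4609 ^ 32 = 4641

4641


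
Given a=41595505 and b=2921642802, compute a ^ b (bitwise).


41595505 ^ 2921642802 = 2891843907

2891843907


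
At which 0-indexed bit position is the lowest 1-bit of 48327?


0b1011110011000111. Lowest set bit at position 0

0


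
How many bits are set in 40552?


0b1001111001101000 has 8 set bits

8


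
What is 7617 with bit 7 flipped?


7617 ^ (1 << 7) = 7617 ^ 128 = 7489

7489


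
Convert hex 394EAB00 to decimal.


394EAB00 hex = 961456896 decimal

961456896


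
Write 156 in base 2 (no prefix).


156 = 10011100 in binary

10011100


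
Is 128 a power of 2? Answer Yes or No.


0b10000000. Only one bit set => Yes

Yes


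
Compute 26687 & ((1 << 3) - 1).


26687 & 7 = 7

7


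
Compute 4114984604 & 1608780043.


0b11110101010001011010111010011100 & 0b1011111111001000000100100001011 = 0b1010101010001000000100000001000 = 1430521864

1430521864


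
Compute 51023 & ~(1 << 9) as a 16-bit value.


51023 & ~(1 << 9) = 50511

50511


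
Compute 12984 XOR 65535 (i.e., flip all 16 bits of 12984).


12984 ^ 65535 = 52551

52551


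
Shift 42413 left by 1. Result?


0b1010010110101101 << 1 = 0b10100101101011010 = 84826

84826


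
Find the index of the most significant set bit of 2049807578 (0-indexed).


0b1111010001011011001010011011010. Highest set bit at position 30

30


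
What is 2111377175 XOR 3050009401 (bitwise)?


0b1111101110110010000111100010111 ^ 0b10110101110010110111001100111001 = 0b11001000000100100111110000101110 = 3356654638

3356654638


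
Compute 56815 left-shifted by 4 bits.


0b1101110111101111 << 4 = 0b11011101111011110000 = 909040

909040


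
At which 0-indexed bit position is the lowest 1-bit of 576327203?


0b100010010110100000111000100011. Lowest set bit at position 0

0


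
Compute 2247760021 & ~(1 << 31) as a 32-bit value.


2247760021 & ~(1 << 31) = 100276373

100276373


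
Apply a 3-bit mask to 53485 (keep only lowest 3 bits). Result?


53485 & 7 = 5

5


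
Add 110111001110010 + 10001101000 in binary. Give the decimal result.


110111001110010 + 10001101000 = 111001011011010 = 29402

29402


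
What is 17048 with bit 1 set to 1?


17048 | (1 << 1) = 17048 | 2 = 17050

17050


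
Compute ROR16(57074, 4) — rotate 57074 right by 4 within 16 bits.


Rotate 0b1101111011110010 right by 4 (16-bit) = 0b10110111101111 = 11759

11759


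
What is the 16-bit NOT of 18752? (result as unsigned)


~0b100100101000000 = 0b1011011010111111 = 46783 (16-bit unsigned)

46783


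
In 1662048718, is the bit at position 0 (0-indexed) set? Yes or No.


0b1100011000100001101100111001110, bit 0 = 0. No

No


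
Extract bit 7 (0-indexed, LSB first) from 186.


0b10111010, position 7 = 1

1


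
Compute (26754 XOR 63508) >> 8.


Step 1: 26754 ^ 63508 = 37014
Step 2: 37014 >> 8 = 144

144


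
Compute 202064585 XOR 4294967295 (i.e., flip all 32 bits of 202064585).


202064585 ^ 4294967295 = 4092902710

4092902710
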